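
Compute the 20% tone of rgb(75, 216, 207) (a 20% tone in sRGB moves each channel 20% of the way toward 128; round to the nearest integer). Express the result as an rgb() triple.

Per channel, c → c + 0.2(128 − c):
  R: 75 + 10.6 = 85.6 → 86
  G: 216 + 0.2×(128−216) = 216 − 17.6 = 198.4 → 198
  B: 207 − 15.8 = 191.2 → 191

rgb(86, 198, 191)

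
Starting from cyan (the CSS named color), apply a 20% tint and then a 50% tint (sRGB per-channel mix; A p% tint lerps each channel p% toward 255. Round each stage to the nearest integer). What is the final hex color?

CSS cyan is rgb(0, 255, 255).
Per channel, c → c + 0.2(255 − c):
  R: 0 + 0.2×(255−0) = 0 + 51 = 51 → 51
  G: 255 + 0 = 255 → 255
  B: 255 + 0 = 255 → 255
After the tint: rgb(51, 255, 255) = #33ffff.
A 50% tint moves each channel 50% toward 255:
  R: 51 + 102 = 153 → 153
  G: 255 + 0.5×(255−255) = 255 + 0 = 255 → 255
  B: 255 + 0 = 255 → 255
rgb(153, 255, 255) = #99ffff.

#99ffff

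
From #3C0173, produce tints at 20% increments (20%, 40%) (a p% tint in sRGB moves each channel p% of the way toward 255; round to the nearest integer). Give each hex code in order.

#3C0173 is rgb(60, 1, 115).
20%: (60 + 39 = 99→99, 1 + 50.8 = 51.8→52, 115 + 28 = 143→143) → #63348F
40%: (60 + 78 = 138→138, 1 + 101.6 = 102.6→103, 115 + 56 = 171→171) → #8A67AB

#63348F, #8A67AB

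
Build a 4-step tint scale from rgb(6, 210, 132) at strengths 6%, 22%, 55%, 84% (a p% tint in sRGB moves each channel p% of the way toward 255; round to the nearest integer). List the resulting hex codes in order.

#15d58b, #3ddc9f, #8febc8, #d7f8eb

6%: (6 + 14.94 = 20.94→21, 210 + 2.7 = 212.7→213, 132 + 7.38 = 139.38→139) → #15d58b
22%: (6 + 54.78 = 60.78→61, 210 + 9.9 = 219.9→220, 132 + 27.06 = 159.06→159) → #3ddc9f
55%: (6 + 136.95 = 142.95→143, 210 + 24.75 = 234.75→235, 132 + 67.65 = 199.65→200) → #8febc8
84%: (6 + 209.16 = 215.16→215, 210 + 37.8 = 247.8→248, 132 + 103.32 = 235.32→235) → #d7f8eb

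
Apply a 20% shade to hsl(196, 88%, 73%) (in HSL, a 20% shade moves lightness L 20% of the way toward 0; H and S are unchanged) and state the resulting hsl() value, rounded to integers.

hsl(196, 88%, 58%)

L moves 20% from 73 toward 0: 73 − 14.6 = 58.4 → 58.
H and S are unchanged.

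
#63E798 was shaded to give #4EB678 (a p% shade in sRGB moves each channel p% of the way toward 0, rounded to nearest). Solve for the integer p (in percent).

21%

#63E798 is rgb(99, 231, 152); #4EB678 is rgb(78, 182, 120).
On the G channel (widest range): 182 ≈ 231 + (p/100)(0 − 231), so p ≈ 100×(182 − 231)/(0 − 231) = -4900/-231 = 21.21.
p = 21 reproduces all three channels after rounding.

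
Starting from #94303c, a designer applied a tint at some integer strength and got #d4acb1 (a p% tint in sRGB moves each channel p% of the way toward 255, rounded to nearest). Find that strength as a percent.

60%

#94303c is rgb(148, 48, 60); #d4acb1 is rgb(212, 172, 177).
On the G channel (widest range): 172 ≈ 48 + (p/100)(255 − 48), so p ≈ 100×(172 − 48)/(255 − 48) = 12400/207 = 59.90.
p = 60 reproduces all three channels after rounding.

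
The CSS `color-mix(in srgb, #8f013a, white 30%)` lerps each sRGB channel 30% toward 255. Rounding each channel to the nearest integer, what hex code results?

#8f013a is rgb(143, 1, 58).
A 30% tint moves each channel 30% toward 255:
  R: 143 + 0.3×(255−143) = 143 + 33.6 = 176.6 → 177
  G: 1 + 76.2 = 77.2 → 77
  B: 58 + 0.3×(255−58) = 58 + 59.1 = 117.1 → 117
rgb(177, 77, 117) = #b14d75.

#b14d75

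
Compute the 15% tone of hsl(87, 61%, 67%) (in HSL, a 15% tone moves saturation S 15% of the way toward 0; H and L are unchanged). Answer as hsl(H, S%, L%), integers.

S moves 15% from 61 toward 0: 61 − 9.15 = 51.85 → 52.
H and L are unchanged.

hsl(87, 52%, 67%)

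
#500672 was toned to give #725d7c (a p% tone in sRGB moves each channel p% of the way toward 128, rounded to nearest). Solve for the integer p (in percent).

#500672 is rgb(80, 6, 114); #725d7c is rgb(114, 93, 124).
On the G channel (widest range): 93 ≈ 6 + (p/100)(128 − 6), so p ≈ 100×(93 − 6)/(128 − 6) = 8700/122 = 71.31.
p = 71 reproduces all three channels after rounding.

71%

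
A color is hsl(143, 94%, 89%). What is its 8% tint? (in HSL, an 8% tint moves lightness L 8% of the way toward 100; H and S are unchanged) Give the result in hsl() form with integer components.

L moves 8% from 89 toward 100: 89 + 0.88 = 89.88 → 90.
H and S are unchanged.

hsl(143, 94%, 90%)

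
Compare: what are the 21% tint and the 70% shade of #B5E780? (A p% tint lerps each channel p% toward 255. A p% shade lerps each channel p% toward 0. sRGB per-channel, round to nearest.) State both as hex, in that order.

#C5EC9B, #364526

#B5E780 is rgb(181, 231, 128).
21% tint:
  R: 181 + 0.21×(255−181) = 181 + 15.54 = 196.54 → 197
  G: 231 + 0.21×(255−231) = 231 + 5.04 = 236.04 → 236
  B: 128 + 0.21×(255−128) = 128 + 26.67 = 154.67 → 155
  → #C5EC9B
70% shade:
  R: 181 + 0.7×(0−181) = 181 − 126.7 = 54.3 → 54
  G: 231 − 161.7 = 69.3 → 69
  B: 128 + 0.7×(0−128) = 128 − 89.6 = 38.4 → 38
  → #364526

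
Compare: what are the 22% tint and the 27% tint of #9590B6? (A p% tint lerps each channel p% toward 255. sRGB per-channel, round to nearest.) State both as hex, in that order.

#9590B6 is rgb(149, 144, 182).
22% tint:
  R: 149 + 0.22×(255−149) = 149 + 23.32 = 172.32 → 172
  G: 144 + 0.22×(255−144) = 144 + 24.42 = 168.42 → 168
  B: 182 + 16.06 = 198.06 → 198
  → #ACA8C6
27% tint:
  R: 149 + 28.62 = 177.62 → 178
  G: 144 + 0.27×(255−144) = 144 + 29.97 = 173.97 → 174
  B: 182 + 19.71 = 201.71 → 202
  → #B2AECA

#ACA8C6, #B2AECA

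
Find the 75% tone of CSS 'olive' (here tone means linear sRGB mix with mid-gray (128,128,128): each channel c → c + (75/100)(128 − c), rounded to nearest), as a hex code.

#808060

CSS olive is rgb(128, 128, 0).
A 75% tone moves each channel 75% toward 128:
  R: 128 + 0.75×(128−128) = 128 + 0 = 128 → 128
  G: 128 + 0 = 128 → 128
  B: 0 + 96 = 96 → 96
rgb(128, 128, 96) = #808060.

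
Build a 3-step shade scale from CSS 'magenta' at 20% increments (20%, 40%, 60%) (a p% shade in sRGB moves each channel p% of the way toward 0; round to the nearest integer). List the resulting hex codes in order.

#CC00CC, #990099, #660066

CSS magenta is rgb(255, 0, 255).
20%: (255 − 51 = 204→204, 0→0, 255 − 51 = 204→204) → #CC00CC
40%: (255 − 102 = 153→153, 0→0, 255 − 102 = 153→153) → #990099
60%: (255 − 153 = 102→102, 0→0, 255 − 153 = 102→102) → #660066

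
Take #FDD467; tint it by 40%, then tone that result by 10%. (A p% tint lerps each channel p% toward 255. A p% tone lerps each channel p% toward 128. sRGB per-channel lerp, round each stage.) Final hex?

#F1DBA0

#FDD467 is rgb(253, 212, 103).
Per channel, c → c + 0.4(255 − c):
  R: 253 + 0.8 = 253.8 → 254
  G: 212 + 0.4×(255−212) = 212 + 17.2 = 229.2 → 229
  B: 103 + 60.8 = 163.8 → 164
After the tint: rgb(254, 229, 164) = #FEE5A4.
Per channel, c → c + 0.1(128 − c):
  R: 254 − 12.6 = 241.4 → 241
  G: 229 − 10.1 = 218.9 → 219
  B: 164 − 3.6 = 160.4 → 160
rgb(241, 219, 160) = #F1DBA0.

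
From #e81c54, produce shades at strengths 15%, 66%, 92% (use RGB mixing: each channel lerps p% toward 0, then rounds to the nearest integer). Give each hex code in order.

#e81c54 is rgb(232, 28, 84).
15%: (232 − 34.8 = 197.2→197, 28 − 4.2 = 23.8→24, 84 − 12.6 = 71.4→71) → #c51847
66%: (232 − 153.12 = 78.88→79, 28 − 18.48 = 9.52→10, 84 − 55.44 = 28.56→29) → #4f0a1d
92%: (232 − 213.44 = 18.56→19, 28 − 25.76 = 2.24→2, 84 − 77.28 = 6.72→7) → #130207

#c51847, #4f0a1d, #130207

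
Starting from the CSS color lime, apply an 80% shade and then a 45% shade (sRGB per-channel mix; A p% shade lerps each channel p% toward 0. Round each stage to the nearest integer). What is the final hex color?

#001C00

CSS lime is rgb(0, 255, 0).
An 80% shade moves each channel 80% toward 0:
  R: 0 + 0.8×(0−0) = 0 + 0 = 0 → 0
  G: 255 − 204 = 51 → 51
  B: 0 + 0.8×(0−0) = 0 + 0 = 0 → 0
After the shade: rgb(0, 51, 0) = #003300.
Lerp each channel 45% toward 0:
  R: 0 + 0 = 0 → 0
  G: 51 + 0.45×(0−51) = 51 − 22.95 = 28.05 → 28
  B: 0 + 0.45×(0−0) = 0 + 0 = 0 → 0
rgb(0, 28, 0) = #001C00.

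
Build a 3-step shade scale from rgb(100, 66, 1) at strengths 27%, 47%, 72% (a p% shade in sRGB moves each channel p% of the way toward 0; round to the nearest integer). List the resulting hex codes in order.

#493001, #352301, #1C1200

27%: (100 − 27 = 73→73, 66 − 17.82 = 48.18→48, 1→1) → #493001
47%: (100 − 47 = 53→53, 66 − 31.02 = 34.98→35, 1→1) → #352301
72%: (100 − 72 = 28→28, 66 − 47.52 = 18.48→18, 1 − 0.72 = 0.28→0) → #1C1200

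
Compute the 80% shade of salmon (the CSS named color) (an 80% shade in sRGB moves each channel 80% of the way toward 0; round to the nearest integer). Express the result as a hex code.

#321a17

CSS salmon is rgb(250, 128, 114).
An 80% shade moves each channel 80% toward 0:
  R: 250 + 0.8×(0−250) = 250 − 200 = 50 → 50
  G: 128 − 102.4 = 25.6 → 26
  B: 114 + 0.8×(0−114) = 114 − 91.2 = 22.8 → 23
rgb(50, 26, 23) = #321a17.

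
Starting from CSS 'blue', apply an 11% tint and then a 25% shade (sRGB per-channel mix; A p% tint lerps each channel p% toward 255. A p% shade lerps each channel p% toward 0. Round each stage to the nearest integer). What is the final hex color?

CSS blue is rgb(0, 0, 255).
An 11% tint moves each channel 11% toward 255:
  R: 0 + 0.11×(255−0) = 0 + 28.05 = 28.05 → 28
  G: 0 + 0.11×(255−0) = 0 + 28.05 = 28.05 → 28
  B: 255 + 0.11×(255−255) = 255 + 0 = 255 → 255
After the tint: rgb(28, 28, 255) = #1C1CFF.
Per channel, c → c + 0.25(0 − c):
  R: 28 − 7 = 21 → 21
  G: 28 − 7 = 21 → 21
  B: 255 + 0.25×(0−255) = 255 − 63.75 = 191.25 → 191
rgb(21, 21, 191) = #1515BF.

#1515BF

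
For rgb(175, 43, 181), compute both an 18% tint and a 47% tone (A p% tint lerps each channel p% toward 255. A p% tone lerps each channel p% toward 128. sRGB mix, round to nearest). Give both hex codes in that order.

18% tint:
  R: 175 + 0.18×(255−175) = 175 + 14.4 = 189.4 → 189
  G: 43 + 0.18×(255−43) = 43 + 38.16 = 81.16 → 81
  B: 181 + 0.18×(255−181) = 181 + 13.32 = 194.32 → 194
  → #bd51c2
47% tone:
  R: 175 + 0.47×(128−175) = 175 − 22.09 = 152.91 → 153
  G: 43 + 39.95 = 82.95 → 83
  B: 181 − 24.91 = 156.09 → 156
  → #99539c

#bd51c2, #99539c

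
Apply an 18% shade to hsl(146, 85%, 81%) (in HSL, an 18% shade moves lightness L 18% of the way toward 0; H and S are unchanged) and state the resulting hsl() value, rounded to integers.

L moves 18% from 81 toward 0: 81 − 14.58 = 66.42 → 66.
H and S are unchanged.

hsl(146, 85%, 66%)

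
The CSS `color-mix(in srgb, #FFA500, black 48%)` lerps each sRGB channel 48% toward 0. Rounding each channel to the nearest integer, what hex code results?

#855600

#FFA500 is rgb(255, 165, 0).
A 48% shade moves each channel 48% toward 0:
  R: 255 + 0.48×(0−255) = 255 − 122.4 = 132.6 → 133
  G: 165 − 79.2 = 85.8 → 86
  B: 0 + 0.48×(0−0) = 0 + 0 = 0 → 0
rgb(133, 86, 0) = #855600.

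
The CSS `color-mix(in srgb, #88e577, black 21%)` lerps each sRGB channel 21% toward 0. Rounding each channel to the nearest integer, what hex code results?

#88e577 is rgb(136, 229, 119).
A 21% shade moves each channel 21% toward 0:
  R: 136 + 0.21×(0−136) = 136 − 28.56 = 107.44 → 107
  G: 229 + 0.21×(0−229) = 229 − 48.09 = 180.91 → 181
  B: 119 − 24.99 = 94.01 → 94
rgb(107, 181, 94) = #6bb55e.

#6bb55e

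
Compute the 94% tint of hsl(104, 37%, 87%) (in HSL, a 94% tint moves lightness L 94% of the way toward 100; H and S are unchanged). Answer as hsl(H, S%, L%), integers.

hsl(104, 37%, 99%)

L moves 94% from 87 toward 100: 87 + 12.22 = 99.22 → 99.
H and S are unchanged.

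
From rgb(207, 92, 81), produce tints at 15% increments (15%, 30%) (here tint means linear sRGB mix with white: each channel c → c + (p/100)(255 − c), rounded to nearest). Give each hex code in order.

15%: (207 + 7.2 = 214.2→214, 92 + 24.45 = 116.45→116, 81 + 26.1 = 107.1→107) → #D6746B
30%: (207 + 14.4 = 221.4→221, 92 + 48.9 = 140.9→141, 81 + 52.2 = 133.2→133) → #DD8D85

#D6746B, #DD8D85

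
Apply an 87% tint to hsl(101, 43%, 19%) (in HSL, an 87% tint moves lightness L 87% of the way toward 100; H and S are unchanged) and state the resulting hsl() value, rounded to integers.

L moves 87% from 19 toward 100: 19 + 70.47 = 89.47 → 89.
H and S are unchanged.

hsl(101, 43%, 89%)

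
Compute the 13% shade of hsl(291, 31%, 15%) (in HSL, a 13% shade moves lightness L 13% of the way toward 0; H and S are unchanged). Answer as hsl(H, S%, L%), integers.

hsl(291, 31%, 13%)

L moves 13% from 15 toward 0: 15 − 1.95 = 13.05 → 13.
H and S are unchanged.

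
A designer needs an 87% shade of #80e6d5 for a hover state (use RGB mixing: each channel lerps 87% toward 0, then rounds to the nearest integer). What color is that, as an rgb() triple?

#80e6d5 is rgb(128, 230, 213).
Per channel, c → c + 0.87(0 − c):
  R: 128 − 111.36 = 16.64 → 17
  G: 230 + 0.87×(0−230) = 230 − 200.1 = 29.9 → 30
  B: 213 + 0.87×(0−213) = 213 − 185.31 = 27.69 → 28

rgb(17, 30, 28)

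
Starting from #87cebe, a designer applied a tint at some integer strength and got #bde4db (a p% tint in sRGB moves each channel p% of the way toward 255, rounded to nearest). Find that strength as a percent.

45%

#87cebe is rgb(135, 206, 190); #bde4db is rgb(189, 228, 219).
On the R channel (widest range): 189 ≈ 135 + (p/100)(255 − 135), so p ≈ 100×(189 − 135)/(255 − 135) = 5400/120 = 45.00.
p = 45 reproduces all three channels after rounding.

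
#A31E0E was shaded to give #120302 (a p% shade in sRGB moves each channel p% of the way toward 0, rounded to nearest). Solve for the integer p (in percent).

#A31E0E is rgb(163, 30, 14); #120302 is rgb(18, 3, 2).
On the R channel (widest range): 18 ≈ 163 + (p/100)(0 − 163), so p ≈ 100×(18 − 163)/(0 − 163) = -14500/-163 = 88.96.
p = 89 reproduces all three channels after rounding.

89%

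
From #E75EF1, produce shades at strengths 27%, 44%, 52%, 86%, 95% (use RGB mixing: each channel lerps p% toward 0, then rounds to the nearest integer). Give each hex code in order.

#E75EF1 is rgb(231, 94, 241).
27%: (231 − 62.37 = 168.63→169, 94 − 25.38 = 68.62→69, 241 − 65.07 = 175.93→176) → #A945B0
44%: (231 − 101.64 = 129.36→129, 94 − 41.36 = 52.64→53, 241 − 106.04 = 134.96→135) → #813587
52%: (231 − 120.12 = 110.88→111, 94 − 48.88 = 45.12→45, 241 − 125.32 = 115.68→116) → #6F2D74
86%: (231 − 198.66 = 32.34→32, 94 − 80.84 = 13.16→13, 241 − 207.26 = 33.74→34) → #200D22
95%: (231 − 219.45 = 11.55→12, 94 − 89.3 = 4.7→5, 241 − 228.95 = 12.05→12) → #0C050C

#A945B0, #813587, #6F2D74, #200D22, #0C050C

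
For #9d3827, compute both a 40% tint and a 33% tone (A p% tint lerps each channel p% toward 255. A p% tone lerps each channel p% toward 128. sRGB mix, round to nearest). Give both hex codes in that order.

#c4887d, #935044

#9d3827 is rgb(157, 56, 39).
40% tint:
  R: 157 + 0.4×(255−157) = 157 + 39.2 = 196.2 → 196
  G: 56 + 0.4×(255−56) = 56 + 79.6 = 135.6 → 136
  B: 39 + 0.4×(255−39) = 39 + 86.4 = 125.4 → 125
  → #c4887d
33% tone:
  R: 157 + 0.33×(128−157) = 157 − 9.57 = 147.43 → 147
  G: 56 + 0.33×(128−56) = 56 + 23.76 = 79.76 → 80
  B: 39 + 0.33×(128−39) = 39 + 29.37 = 68.37 → 68
  → #935044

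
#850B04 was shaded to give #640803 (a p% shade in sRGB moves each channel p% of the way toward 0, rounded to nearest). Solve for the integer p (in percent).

25%

#850B04 is rgb(133, 11, 4); #640803 is rgb(100, 8, 3).
On the R channel (widest range): 100 ≈ 133 + (p/100)(0 − 133), so p ≈ 100×(100 − 133)/(0 − 133) = -3300/-133 = 24.81.
p = 25 reproduces all three channels after rounding.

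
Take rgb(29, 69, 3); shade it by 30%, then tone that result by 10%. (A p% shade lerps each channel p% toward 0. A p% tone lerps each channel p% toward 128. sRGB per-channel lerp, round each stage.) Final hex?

Lerp each channel 30% toward 0:
  R: 29 + 0.3×(0−29) = 29 − 8.7 = 20.3 → 20
  G: 69 − 20.7 = 48.3 → 48
  B: 3 − 0.9 = 2.1 → 2
After the shade: rgb(20, 48, 2) = #143002.
Per channel, c → c + 0.1(128 − c):
  R: 20 + 0.1×(128−20) = 20 + 10.8 = 30.8 → 31
  G: 48 + 8 = 56 → 56
  B: 2 + 0.1×(128−2) = 2 + 12.6 = 14.6 → 15
rgb(31, 56, 15) = #1f380f.

#1f380f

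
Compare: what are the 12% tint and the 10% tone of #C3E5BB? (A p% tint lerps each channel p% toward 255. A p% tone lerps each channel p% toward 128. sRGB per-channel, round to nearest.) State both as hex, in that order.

#CAE8C3, #BCDBB5

#C3E5BB is rgb(195, 229, 187).
12% tint:
  R: 195 + 0.12×(255−195) = 195 + 7.2 = 202.2 → 202
  G: 229 + 0.12×(255−229) = 229 + 3.12 = 232.12 → 232
  B: 187 + 0.12×(255−187) = 187 + 8.16 = 195.16 → 195
  → #CAE8C3
10% tone:
  R: 195 + 0.1×(128−195) = 195 − 6.7 = 188.3 → 188
  G: 229 + 0.1×(128−229) = 229 − 10.1 = 218.9 → 219
  B: 187 − 5.9 = 181.1 → 181
  → #BCDBB5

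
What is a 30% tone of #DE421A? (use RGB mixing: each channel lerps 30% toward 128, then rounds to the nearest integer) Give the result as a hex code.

#DE421A is rgb(222, 66, 26).
A 30% tone moves each channel 30% toward 128:
  R: 222 + 0.3×(128−222) = 222 − 28.2 = 193.8 → 194
  G: 66 + 0.3×(128−66) = 66 + 18.6 = 84.6 → 85
  B: 26 + 30.6 = 56.6 → 57
rgb(194, 85, 57) = #C25539.

#C25539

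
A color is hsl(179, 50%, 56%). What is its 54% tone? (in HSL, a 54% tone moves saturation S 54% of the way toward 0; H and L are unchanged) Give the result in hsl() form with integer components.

S moves 54% from 50 toward 0: 50 − 27 = 23 → 23.
H and L are unchanged.

hsl(179, 23%, 56%)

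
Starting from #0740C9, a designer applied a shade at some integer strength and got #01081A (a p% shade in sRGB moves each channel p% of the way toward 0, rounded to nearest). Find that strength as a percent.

#0740C9 is rgb(7, 64, 201); #01081A is rgb(1, 8, 26).
On the B channel (widest range): 26 ≈ 201 + (p/100)(0 − 201), so p ≈ 100×(26 − 201)/(0 − 201) = -17500/-201 = 87.06.
p = 87 reproduces all three channels after rounding.

87%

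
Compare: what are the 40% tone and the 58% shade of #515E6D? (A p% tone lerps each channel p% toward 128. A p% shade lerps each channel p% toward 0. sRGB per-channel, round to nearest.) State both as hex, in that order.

#515E6D is rgb(81, 94, 109).
40% tone:
  R: 81 + 18.8 = 99.8 → 100
  G: 94 + 13.6 = 107.6 → 108
  B: 109 + 7.6 = 116.6 → 117
  → #646C75
58% shade:
  R: 81 + 0.58×(0−81) = 81 − 46.98 = 34.02 → 34
  G: 94 − 54.52 = 39.48 → 39
  B: 109 + 0.58×(0−109) = 109 − 63.22 = 45.78 → 46
  → #22272E

#646C75, #22272E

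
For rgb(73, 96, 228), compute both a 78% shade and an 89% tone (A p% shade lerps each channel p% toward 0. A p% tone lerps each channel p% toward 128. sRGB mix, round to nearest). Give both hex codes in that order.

78% shade:
  R: 73 + 0.78×(0−73) = 73 − 56.94 = 16.06 → 16
  G: 96 + 0.78×(0−96) = 96 − 74.88 = 21.12 → 21
  B: 228 − 177.84 = 50.16 → 50
  → #101532
89% tone:
  R: 73 + 0.89×(128−73) = 73 + 48.95 = 121.95 → 122
  G: 96 + 0.89×(128−96) = 96 + 28.48 = 124.48 → 124
  B: 228 + 0.89×(128−228) = 228 − 89 = 139 → 139
  → #7A7C8B

#101532, #7A7C8B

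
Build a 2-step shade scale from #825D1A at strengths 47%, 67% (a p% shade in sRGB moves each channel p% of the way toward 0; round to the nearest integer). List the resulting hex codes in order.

#825D1A is rgb(130, 93, 26).
47%: (130 − 61.1 = 68.9→69, 93 − 43.71 = 49.29→49, 26 − 12.22 = 13.78→14) → #45310E
67%: (130 − 87.1 = 42.9→43, 93 − 62.31 = 30.69→31, 26 − 17.42 = 8.58→9) → #2B1F09

#45310E, #2B1F09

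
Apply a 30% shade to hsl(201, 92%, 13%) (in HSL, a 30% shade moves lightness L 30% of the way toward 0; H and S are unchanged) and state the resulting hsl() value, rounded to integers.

L moves 30% from 13 toward 0: 13 − 3.9 = 9.1 → 9.
H and S are unchanged.

hsl(201, 92%, 9%)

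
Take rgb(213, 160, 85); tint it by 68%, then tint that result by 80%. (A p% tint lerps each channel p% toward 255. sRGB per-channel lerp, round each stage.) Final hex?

Lerp each channel 68% toward 255:
  R: 213 + 0.68×(255−213) = 213 + 28.56 = 241.56 → 242
  G: 160 + 0.68×(255−160) = 160 + 64.6 = 224.6 → 225
  B: 85 + 0.68×(255−85) = 85 + 115.6 = 200.6 → 201
After the tint: rgb(242, 225, 201) = #F2E1C9.
Per channel, c → c + 0.8(255 − c):
  R: 242 + 10.4 = 252.4 → 252
  G: 225 + 0.8×(255−225) = 225 + 24 = 249 → 249
  B: 201 + 0.8×(255−201) = 201 + 43.2 = 244.2 → 244
rgb(252, 249, 244) = #FCF9F4.

#FCF9F4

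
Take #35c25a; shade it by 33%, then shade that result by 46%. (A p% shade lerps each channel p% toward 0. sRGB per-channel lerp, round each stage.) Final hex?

#134620

#35c25a is rgb(53, 194, 90).
Per channel, c → c + 0.33(0 − c):
  R: 53 − 17.49 = 35.51 → 36
  G: 194 − 64.02 = 129.98 → 130
  B: 90 + 0.33×(0−90) = 90 − 29.7 = 60.3 → 60
After the shade: rgb(36, 130, 60) = #24823c.
Per channel, c → c + 0.46(0 − c):
  R: 36 + 0.46×(0−36) = 36 − 16.56 = 19.44 → 19
  G: 130 + 0.46×(0−130) = 130 − 59.8 = 70.2 → 70
  B: 60 + 0.46×(0−60) = 60 − 27.6 = 32.4 → 32
rgb(19, 70, 32) = #134620.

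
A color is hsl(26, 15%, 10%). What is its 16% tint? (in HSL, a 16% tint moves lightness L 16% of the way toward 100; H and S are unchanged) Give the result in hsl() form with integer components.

L moves 16% from 10 toward 100: 10 + 14.4 = 24.4 → 24.
H and S are unchanged.

hsl(26, 15%, 24%)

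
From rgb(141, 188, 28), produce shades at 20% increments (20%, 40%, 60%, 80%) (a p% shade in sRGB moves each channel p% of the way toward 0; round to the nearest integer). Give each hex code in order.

#719616, #557111, #384B0B, #1C2606

20%: (141 − 28.2 = 112.8→113, 188 − 37.6 = 150.4→150, 28 − 5.6 = 22.4→22) → #719616
40%: (141 − 56.4 = 84.6→85, 188 − 75.2 = 112.8→113, 28 − 11.2 = 16.8→17) → #557111
60%: (141 − 84.6 = 56.4→56, 188 − 112.8 = 75.2→75, 28 − 16.8 = 11.2→11) → #384B0B
80%: (141 − 112.8 = 28.2→28, 188 − 150.4 = 37.6→38, 28 − 22.4 = 5.6→6) → #1C2606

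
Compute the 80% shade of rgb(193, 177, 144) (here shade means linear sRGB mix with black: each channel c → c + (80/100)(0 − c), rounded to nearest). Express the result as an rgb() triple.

Per channel, c → c + 0.8(0 − c):
  R: 193 + 0.8×(0−193) = 193 − 154.4 = 38.6 → 39
  G: 177 − 141.6 = 35.4 → 35
  B: 144 + 0.8×(0−144) = 144 − 115.2 = 28.8 → 29

rgb(39, 35, 29)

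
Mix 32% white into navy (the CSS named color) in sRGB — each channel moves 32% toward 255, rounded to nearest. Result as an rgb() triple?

CSS navy is rgb(0, 0, 128).
Per channel, c → c + 0.32(255 − c):
  R: 0 + 81.6 = 81.6 → 82
  G: 0 + 81.6 = 81.6 → 82
  B: 128 + 0.32×(255−128) = 128 + 40.64 = 168.64 → 169

rgb(82, 82, 169)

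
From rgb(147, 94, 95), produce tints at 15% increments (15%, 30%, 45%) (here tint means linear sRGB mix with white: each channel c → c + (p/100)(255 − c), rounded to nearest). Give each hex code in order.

#A37677, #B38E8F, #C4A6A7

15%: (147 + 16.2 = 163.2→163, 94 + 24.15 = 118.15→118, 95 + 24 = 119→119) → #A37677
30%: (147 + 32.4 = 179.4→179, 94 + 48.3 = 142.3→142, 95 + 48 = 143→143) → #B38E8F
45%: (147 + 48.6 = 195.6→196, 94 + 72.45 = 166.45→166, 95 + 72 = 167→167) → #C4A6A7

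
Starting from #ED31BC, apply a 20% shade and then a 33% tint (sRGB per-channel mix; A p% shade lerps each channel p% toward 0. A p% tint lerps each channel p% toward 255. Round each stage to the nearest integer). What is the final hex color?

#D36EB9

#ED31BC is rgb(237, 49, 188).
Per channel, c → c + 0.2(0 − c):
  R: 237 − 47.4 = 189.6 → 190
  G: 49 + 0.2×(0−49) = 49 − 9.8 = 39.2 → 39
  B: 188 + 0.2×(0−188) = 188 − 37.6 = 150.4 → 150
After the shade: rgb(190, 39, 150) = #BE2796.
Per channel, c → c + 0.33(255 − c):
  R: 190 + 21.45 = 211.45 → 211
  G: 39 + 0.33×(255−39) = 39 + 71.28 = 110.28 → 110
  B: 150 + 34.65 = 184.65 → 185
rgb(211, 110, 185) = #D36EB9.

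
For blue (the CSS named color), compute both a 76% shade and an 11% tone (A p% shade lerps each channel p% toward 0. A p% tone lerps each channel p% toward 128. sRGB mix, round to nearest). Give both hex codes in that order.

CSS blue is rgb(0, 0, 255).
76% shade:
  R: 0 + 0.76×(0−0) = 0 + 0 = 0 → 0
  G: 0 + 0.76×(0−0) = 0 + 0 = 0 → 0
  B: 255 − 193.8 = 61.2 → 61
  → #00003d
11% tone:
  R: 0 + 0.11×(128−0) = 0 + 14.08 = 14.08 → 14
  G: 0 + 14.08 = 14.08 → 14
  B: 255 − 13.97 = 241.03 → 241
  → #0e0ef1

#00003d, #0e0ef1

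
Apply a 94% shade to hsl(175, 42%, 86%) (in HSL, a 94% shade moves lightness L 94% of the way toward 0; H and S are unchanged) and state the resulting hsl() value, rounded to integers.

L moves 94% from 86 toward 0: 86 − 80.84 = 5.16 → 5.
H and S are unchanged.

hsl(175, 42%, 5%)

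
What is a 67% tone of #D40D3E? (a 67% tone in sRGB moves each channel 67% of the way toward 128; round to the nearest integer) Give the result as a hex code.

#D40D3E is rgb(212, 13, 62).
Per channel, c → c + 0.67(128 − c):
  R: 212 + 0.67×(128−212) = 212 − 56.28 = 155.72 → 156
  G: 13 + 77.05 = 90.05 → 90
  B: 62 + 0.67×(128−62) = 62 + 44.22 = 106.22 → 106
rgb(156, 90, 106) = #9C5A6A.

#9C5A6A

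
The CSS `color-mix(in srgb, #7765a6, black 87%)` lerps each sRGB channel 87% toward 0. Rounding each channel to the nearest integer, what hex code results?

#0f0d16

#7765a6 is rgb(119, 101, 166).
An 87% shade moves each channel 87% toward 0:
  R: 119 + 0.87×(0−119) = 119 − 103.53 = 15.47 → 15
  G: 101 − 87.87 = 13.13 → 13
  B: 166 − 144.42 = 21.58 → 22
rgb(15, 13, 22) = #0f0d16.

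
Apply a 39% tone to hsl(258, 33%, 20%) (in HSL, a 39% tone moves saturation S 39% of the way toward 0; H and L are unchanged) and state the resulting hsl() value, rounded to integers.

hsl(258, 20%, 20%)

S moves 39% from 33 toward 0: 33 − 12.87 = 20.13 → 20.
H and L are unchanged.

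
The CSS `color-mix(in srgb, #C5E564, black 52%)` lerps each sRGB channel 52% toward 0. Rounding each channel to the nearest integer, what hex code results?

#C5E564 is rgb(197, 229, 100).
Lerp each channel 52% toward 0:
  R: 197 + 0.52×(0−197) = 197 − 102.44 = 94.56 → 95
  G: 229 − 119.08 = 109.92 → 110
  B: 100 + 0.52×(0−100) = 100 − 52 = 48 → 48
rgb(95, 110, 48) = #5F6E30.

#5F6E30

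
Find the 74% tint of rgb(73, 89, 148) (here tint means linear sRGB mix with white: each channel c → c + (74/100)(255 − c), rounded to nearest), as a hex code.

Lerp each channel 74% toward 255:
  R: 73 + 134.68 = 207.68 → 208
  G: 89 + 0.74×(255−89) = 89 + 122.84 = 211.84 → 212
  B: 148 + 0.74×(255−148) = 148 + 79.18 = 227.18 → 227
rgb(208, 212, 227) = #D0D4E3.

#D0D4E3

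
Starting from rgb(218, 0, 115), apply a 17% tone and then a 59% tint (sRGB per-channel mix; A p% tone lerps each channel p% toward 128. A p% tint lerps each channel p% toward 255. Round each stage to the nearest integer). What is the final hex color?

#ea9fc6

A 17% tone moves each channel 17% toward 128:
  R: 218 + 0.17×(128−218) = 218 − 15.3 = 202.7 → 203
  G: 0 + 0.17×(128−0) = 0 + 21.76 = 21.76 → 22
  B: 115 + 2.21 = 117.21 → 117
After the tone: rgb(203, 22, 117) = #cb1675.
Lerp each channel 59% toward 255:
  R: 203 + 0.59×(255−203) = 203 + 30.68 = 233.68 → 234
  G: 22 + 137.47 = 159.47 → 159
  B: 117 + 81.42 = 198.42 → 198
rgb(234, 159, 198) = #ea9fc6.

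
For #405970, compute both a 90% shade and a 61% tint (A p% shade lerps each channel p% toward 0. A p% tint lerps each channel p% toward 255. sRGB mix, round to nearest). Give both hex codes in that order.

#405970 is rgb(64, 89, 112).
90% shade:
  R: 64 + 0.9×(0−64) = 64 − 57.6 = 6.4 → 6
  G: 89 + 0.9×(0−89) = 89 − 80.1 = 8.9 → 9
  B: 112 − 100.8 = 11.2 → 11
  → #06090b
61% tint:
  R: 64 + 0.61×(255−64) = 64 + 116.51 = 180.51 → 181
  G: 89 + 0.61×(255−89) = 89 + 101.26 = 190.26 → 190
  B: 112 + 0.61×(255−112) = 112 + 87.23 = 199.23 → 199
  → #b5bec7

#06090b, #b5bec7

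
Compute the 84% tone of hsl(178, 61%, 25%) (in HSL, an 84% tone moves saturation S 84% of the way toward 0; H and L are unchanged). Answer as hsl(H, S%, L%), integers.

hsl(178, 10%, 25%)

S moves 84% from 61 toward 0: 61 − 51.24 = 9.76 → 10.
H and L are unchanged.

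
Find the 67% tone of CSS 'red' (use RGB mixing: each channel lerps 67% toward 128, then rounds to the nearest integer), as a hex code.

#AA5656

CSS red is rgb(255, 0, 0).
Per channel, c → c + 0.67(128 − c):
  R: 255 + 0.67×(128−255) = 255 − 85.09 = 169.91 → 170
  G: 0 + 85.76 = 85.76 → 86
  B: 0 + 0.67×(128−0) = 0 + 85.76 = 85.76 → 86
rgb(170, 86, 86) = #AA5656.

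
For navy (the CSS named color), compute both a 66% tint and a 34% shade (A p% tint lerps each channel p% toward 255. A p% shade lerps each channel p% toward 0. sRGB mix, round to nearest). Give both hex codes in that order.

CSS navy is rgb(0, 0, 128).
66% tint:
  R: 0 + 168.3 = 168.3 → 168
  G: 0 + 0.66×(255−0) = 0 + 168.3 = 168.3 → 168
  B: 128 + 83.82 = 211.82 → 212
  → #a8a8d4
34% shade:
  R: 0 + 0.34×(0−0) = 0 + 0 = 0 → 0
  G: 0 + 0.34×(0−0) = 0 + 0 = 0 → 0
  B: 128 − 43.52 = 84.48 → 84
  → #000054

#a8a8d4, #000054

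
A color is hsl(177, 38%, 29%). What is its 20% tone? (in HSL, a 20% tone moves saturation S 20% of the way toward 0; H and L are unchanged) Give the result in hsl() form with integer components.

hsl(177, 30%, 29%)

S moves 20% from 38 toward 0: 38 − 7.6 = 30.4 → 30.
H and L are unchanged.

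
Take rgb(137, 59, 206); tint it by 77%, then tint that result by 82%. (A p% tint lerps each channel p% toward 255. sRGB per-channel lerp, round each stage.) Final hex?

#FAF7FD

Lerp each channel 77% toward 255:
  R: 137 + 90.86 = 227.86 → 228
  G: 59 + 0.77×(255−59) = 59 + 150.92 = 209.92 → 210
  B: 206 + 0.77×(255−206) = 206 + 37.73 = 243.73 → 244
After the tint: rgb(228, 210, 244) = #E4D2F4.
An 82% tint moves each channel 82% toward 255:
  R: 228 + 22.14 = 250.14 → 250
  G: 210 + 0.82×(255−210) = 210 + 36.9 = 246.9 → 247
  B: 244 + 9.02 = 253.02 → 253
rgb(250, 247, 253) = #FAF7FD.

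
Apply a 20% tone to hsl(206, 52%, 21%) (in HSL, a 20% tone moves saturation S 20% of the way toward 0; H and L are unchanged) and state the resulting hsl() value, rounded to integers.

hsl(206, 42%, 21%)

S moves 20% from 52 toward 0: 52 − 10.4 = 41.6 → 42.
H and L are unchanged.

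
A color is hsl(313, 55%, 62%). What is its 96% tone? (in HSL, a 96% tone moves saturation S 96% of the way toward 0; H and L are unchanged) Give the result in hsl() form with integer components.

S moves 96% from 55 toward 0: 55 − 52.8 = 2.2 → 2.
H and L are unchanged.

hsl(313, 2%, 62%)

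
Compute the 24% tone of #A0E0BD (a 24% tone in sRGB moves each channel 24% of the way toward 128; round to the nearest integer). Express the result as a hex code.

#A0E0BD is rgb(160, 224, 189).
Per channel, c → c + 0.24(128 − c):
  R: 160 + 0.24×(128−160) = 160 − 7.68 = 152.32 → 152
  G: 224 − 23.04 = 200.96 → 201
  B: 189 + 0.24×(128−189) = 189 − 14.64 = 174.36 → 174
rgb(152, 201, 174) = #98C9AE.

#98C9AE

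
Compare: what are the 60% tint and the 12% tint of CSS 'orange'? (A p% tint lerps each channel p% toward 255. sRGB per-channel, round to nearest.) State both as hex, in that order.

CSS orange is rgb(255, 165, 0).
60% tint:
  R: 255 + 0.6×(255−255) = 255 + 0 = 255 → 255
  G: 165 + 0.6×(255−165) = 165 + 54 = 219 → 219
  B: 0 + 0.6×(255−0) = 0 + 153 = 153 → 153
  → #FFDB99
12% tint:
  R: 255 + 0.12×(255−255) = 255 + 0 = 255 → 255
  G: 165 + 0.12×(255−165) = 165 + 10.8 = 175.8 → 176
  B: 0 + 0.12×(255−0) = 0 + 30.6 = 30.6 → 31
  → #FFB01F

#FFDB99, #FFB01F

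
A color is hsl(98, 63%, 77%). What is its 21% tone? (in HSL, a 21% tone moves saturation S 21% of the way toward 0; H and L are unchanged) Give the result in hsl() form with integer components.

hsl(98, 50%, 77%)

S moves 21% from 63 toward 0: 63 − 13.23 = 49.77 → 50.
H and L are unchanged.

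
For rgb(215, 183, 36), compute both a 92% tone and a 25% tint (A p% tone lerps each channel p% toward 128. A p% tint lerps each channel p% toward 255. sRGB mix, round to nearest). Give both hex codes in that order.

#878479, #E1C95B

92% tone:
  R: 215 + 0.92×(128−215) = 215 − 80.04 = 134.96 → 135
  G: 183 + 0.92×(128−183) = 183 − 50.6 = 132.4 → 132
  B: 36 + 84.64 = 120.64 → 121
  → #878479
25% tint:
  R: 215 + 10 = 225 → 225
  G: 183 + 18 = 201 → 201
  B: 36 + 54.75 = 90.75 → 91
  → #E1C95B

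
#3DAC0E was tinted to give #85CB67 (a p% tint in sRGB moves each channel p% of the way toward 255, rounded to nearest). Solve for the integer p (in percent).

#3DAC0E is rgb(61, 172, 14); #85CB67 is rgb(133, 203, 103).
On the B channel (widest range): 103 ≈ 14 + (p/100)(255 − 14), so p ≈ 100×(103 − 14)/(255 − 14) = 8900/241 = 36.93.
p = 37 reproduces all three channels after rounding.

37%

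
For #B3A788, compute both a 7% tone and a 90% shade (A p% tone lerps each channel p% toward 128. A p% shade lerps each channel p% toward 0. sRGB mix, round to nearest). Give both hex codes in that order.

#B3A788 is rgb(179, 167, 136).
7% tone:
  R: 179 − 3.57 = 175.43 → 175
  G: 167 − 2.73 = 164.27 → 164
  B: 136 − 0.56 = 135.44 → 135
  → #AFA487
90% shade:
  R: 179 − 161.1 = 17.9 → 18
  G: 167 − 150.3 = 16.7 → 17
  B: 136 + 0.9×(0−136) = 136 − 122.4 = 13.6 → 14
  → #12110E

#AFA487, #12110E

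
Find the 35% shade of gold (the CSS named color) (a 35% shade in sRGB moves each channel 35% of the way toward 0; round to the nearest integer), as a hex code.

CSS gold is rgb(255, 215, 0).
A 35% shade moves each channel 35% toward 0:
  R: 255 + 0.35×(0−255) = 255 − 89.25 = 165.75 → 166
  G: 215 − 75.25 = 139.75 → 140
  B: 0 + 0.35×(0−0) = 0 + 0 = 0 → 0
rgb(166, 140, 0) = #A68C00.

#A68C00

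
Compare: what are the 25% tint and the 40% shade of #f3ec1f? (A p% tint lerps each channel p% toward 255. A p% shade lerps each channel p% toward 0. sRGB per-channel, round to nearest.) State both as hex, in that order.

#f6f157, #928e13

#f3ec1f is rgb(243, 236, 31).
25% tint:
  R: 243 + 3 = 246 → 246
  G: 236 + 0.25×(255−236) = 236 + 4.75 = 240.75 → 241
  B: 31 + 0.25×(255−31) = 31 + 56 = 87 → 87
  → #f6f157
40% shade:
  R: 243 + 0.4×(0−243) = 243 − 97.2 = 145.8 → 146
  G: 236 + 0.4×(0−236) = 236 − 94.4 = 141.6 → 142
  B: 31 + 0.4×(0−31) = 31 − 12.4 = 18.6 → 19
  → #928e13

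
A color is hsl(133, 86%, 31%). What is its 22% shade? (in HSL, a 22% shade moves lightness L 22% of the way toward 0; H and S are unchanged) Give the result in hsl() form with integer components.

L moves 22% from 31 toward 0: 31 − 6.82 = 24.18 → 24.
H and S are unchanged.

hsl(133, 86%, 24%)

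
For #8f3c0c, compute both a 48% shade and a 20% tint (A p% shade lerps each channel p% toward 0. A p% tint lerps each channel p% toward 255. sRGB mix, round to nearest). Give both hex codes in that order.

#4a1f06, #a5633d

#8f3c0c is rgb(143, 60, 12).
48% shade:
  R: 143 + 0.48×(0−143) = 143 − 68.64 = 74.36 → 74
  G: 60 + 0.48×(0−60) = 60 − 28.8 = 31.2 → 31
  B: 12 + 0.48×(0−12) = 12 − 5.76 = 6.24 → 6
  → #4a1f06
20% tint:
  R: 143 + 0.2×(255−143) = 143 + 22.4 = 165.4 → 165
  G: 60 + 0.2×(255−60) = 60 + 39 = 99 → 99
  B: 12 + 48.6 = 60.6 → 61
  → #a5633d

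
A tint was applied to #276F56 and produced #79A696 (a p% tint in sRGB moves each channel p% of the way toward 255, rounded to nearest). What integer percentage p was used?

38%

#276F56 is rgb(39, 111, 86); #79A696 is rgb(121, 166, 150).
On the R channel (widest range): 121 ≈ 39 + (p/100)(255 − 39), so p ≈ 100×(121 − 39)/(255 − 39) = 8200/216 = 37.96.
p = 38 reproduces all three channels after rounding.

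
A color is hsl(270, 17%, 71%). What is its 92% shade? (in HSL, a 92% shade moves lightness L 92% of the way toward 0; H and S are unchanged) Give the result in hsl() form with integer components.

hsl(270, 17%, 6%)

L moves 92% from 71 toward 0: 71 − 65.32 = 5.68 → 6.
H and S are unchanged.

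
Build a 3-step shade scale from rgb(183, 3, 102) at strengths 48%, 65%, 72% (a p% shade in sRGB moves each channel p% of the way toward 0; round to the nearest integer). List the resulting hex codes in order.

#5F0235, #400124, #33011D

48%: (183 − 87.84 = 95.16→95, 3 − 1.44 = 1.56→2, 102 − 48.96 = 53.04→53) → #5F0235
65%: (183 − 118.95 = 64.05→64, 3 − 1.95 = 1.05→1, 102 − 66.3 = 35.7→36) → #400124
72%: (183 − 131.76 = 51.24→51, 3 − 2.16 = 0.84→1, 102 − 73.44 = 28.56→29) → #33011D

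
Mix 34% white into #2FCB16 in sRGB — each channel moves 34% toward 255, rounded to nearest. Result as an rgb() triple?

#2FCB16 is rgb(47, 203, 22).
A 34% tint moves each channel 34% toward 255:
  R: 47 + 0.34×(255−47) = 47 + 70.72 = 117.72 → 118
  G: 203 + 0.34×(255−203) = 203 + 17.68 = 220.68 → 221
  B: 22 + 79.22 = 101.22 → 101

rgb(118, 221, 101)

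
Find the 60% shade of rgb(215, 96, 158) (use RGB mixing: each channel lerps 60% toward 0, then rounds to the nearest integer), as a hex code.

A 60% shade moves each channel 60% toward 0:
  R: 215 − 129 = 86 → 86
  G: 96 + 0.6×(0−96) = 96 − 57.6 = 38.4 → 38
  B: 158 + 0.6×(0−158) = 158 − 94.8 = 63.2 → 63
rgb(86, 38, 63) = #56263f.

#56263f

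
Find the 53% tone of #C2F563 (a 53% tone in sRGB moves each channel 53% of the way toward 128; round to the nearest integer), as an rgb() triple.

#C2F563 is rgb(194, 245, 99).
Lerp each channel 53% toward 128:
  R: 194 − 34.98 = 159.02 → 159
  G: 245 + 0.53×(128−245) = 245 − 62.01 = 182.99 → 183
  B: 99 + 0.53×(128−99) = 99 + 15.37 = 114.37 → 114

rgb(159, 183, 114)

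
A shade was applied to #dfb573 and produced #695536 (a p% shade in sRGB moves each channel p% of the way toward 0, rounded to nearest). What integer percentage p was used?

53%

#dfb573 is rgb(223, 181, 115); #695536 is rgb(105, 85, 54).
On the R channel (widest range): 105 ≈ 223 + (p/100)(0 − 223), so p ≈ 100×(105 − 223)/(0 − 223) = -11800/-223 = 52.91.
p = 53 reproduces all three channels after rounding.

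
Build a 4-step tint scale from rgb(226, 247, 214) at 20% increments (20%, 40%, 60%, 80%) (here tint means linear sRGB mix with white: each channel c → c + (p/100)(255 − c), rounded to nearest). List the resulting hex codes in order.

#E8F9DE, #EEFAE6, #F3FCEF, #F9FDF7

20%: (226 + 5.8 = 231.8→232, 247 + 1.6 = 248.6→249, 214 + 8.2 = 222.2→222) → #E8F9DE
40%: (226 + 11.6 = 237.6→238, 247 + 3.2 = 250.2→250, 214 + 16.4 = 230.4→230) → #EEFAE6
60%: (226 + 17.4 = 243.4→243, 247 + 4.8 = 251.8→252, 214 + 24.6 = 238.6→239) → #F3FCEF
80%: (226 + 23.2 = 249.2→249, 247 + 6.4 = 253.4→253, 214 + 32.8 = 246.8→247) → #F9FDF7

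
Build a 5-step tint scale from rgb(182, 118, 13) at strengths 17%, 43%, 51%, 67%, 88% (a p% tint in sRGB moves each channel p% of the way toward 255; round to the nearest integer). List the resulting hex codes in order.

17%: (182 + 12.41 = 194.41→194, 118 + 23.29 = 141.29→141, 13 + 41.14 = 54.14→54) → #c28d36
43%: (182 + 31.39 = 213.39→213, 118 + 58.91 = 176.91→177, 13 + 104.06 = 117.06→117) → #d5b175
51%: (182 + 37.23 = 219.23→219, 118 + 69.87 = 187.87→188, 13 + 123.42 = 136.42→136) → #dbbc88
67%: (182 + 48.91 = 230.91→231, 118 + 91.79 = 209.79→210, 13 + 162.14 = 175.14→175) → #e7d2af
88%: (182 + 64.24 = 246.24→246, 118 + 120.56 = 238.56→239, 13 + 212.96 = 225.96→226) → #f6efe2

#c28d36, #d5b175, #dbbc88, #e7d2af, #f6efe2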